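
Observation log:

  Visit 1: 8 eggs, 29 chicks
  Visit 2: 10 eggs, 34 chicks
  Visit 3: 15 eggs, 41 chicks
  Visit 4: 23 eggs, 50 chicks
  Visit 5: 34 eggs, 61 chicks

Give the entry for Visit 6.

48 eggs, 74 chicks

Eggs goes 8, 10, 15, 23, 34 → 48 (differences are 2, 5, 8, … (increasing by 3 each time)).
Chicks goes 29, 34, 41, 50, 61 → 74 (differences are 5, 7, 9, … (increasing by 2 each time)).
So the next line is 48 eggs, 74 chicks.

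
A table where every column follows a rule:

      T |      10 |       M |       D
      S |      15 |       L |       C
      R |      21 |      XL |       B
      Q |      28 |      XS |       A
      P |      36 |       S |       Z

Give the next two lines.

First letter: letters move back 1 place in the alphabet; T, S, R, Q, P → O → N.
Second component — differences are 5, 6, 7, … (increasing by 1 each time): 10, 15, 21, 28, 36 → 45 → 55.
For the size, runs through clothing sizes XS→XL: M, L, XL, XS, S → M → L.
Second letter: letters move back 1 place in the alphabet, wrapping A→Z; D, C, B, A, Z → Y → X.
Putting the parts together: O  45  M  Y and then N  55  L  X.

O  45  M  Y; N  55  L  X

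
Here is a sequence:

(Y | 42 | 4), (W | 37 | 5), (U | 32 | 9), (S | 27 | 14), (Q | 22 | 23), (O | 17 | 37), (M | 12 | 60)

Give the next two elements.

(K | 7 | 97), (I | 2 | 157)

Letter: letters move back 2 places in the alphabet, so Y, W, U, S, Q, O, M → K → I.
Second slot: −5 each step; 42, 37, 32, 27, 22, 17, 12 → 7 → 2.
Third slot: each term is the sum of the two before it; 4, 5, 9, 14, 23, 37, 60 → 97 → 157.
So the next two elements are (K | 7 | 97) and (I | 2 | 157).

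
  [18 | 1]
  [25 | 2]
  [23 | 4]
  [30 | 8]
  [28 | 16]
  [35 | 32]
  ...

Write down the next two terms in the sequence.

First part goes 18, 25, 23, 30, 28, 35 → 33 → 40 (alternating steps +7, −2, +7, −2, …).
Second part — ×2 each step: 1, 2, 4, 8, 16, 32 → 64 → 128.
Putting the parts together: [33 | 64] and then [40 | 128].

[33 | 64], [40 | 128]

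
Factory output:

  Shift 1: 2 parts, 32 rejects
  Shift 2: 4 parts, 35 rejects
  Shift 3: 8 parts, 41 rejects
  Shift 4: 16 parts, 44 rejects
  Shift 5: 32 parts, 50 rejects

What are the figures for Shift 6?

64 parts, 53 rejects

Parts: ×2 each step, so 2, 4, 8, 16, 32 → 64.
For the rejects, alternating steps +3, +6, +3, +6, …: 32, 35, 41, 44, 50 → 53.
So the next row is 64 parts, 53 rejects.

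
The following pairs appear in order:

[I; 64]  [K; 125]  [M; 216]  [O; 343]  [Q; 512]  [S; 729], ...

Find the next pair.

Letter: letters move forward 2 places in the alphabet; I, K, M, O, Q, S → U.
Second part — perfect cubes: 4³, 5³, 6³, …: 64, 125, 216, 343, 512, 729 → 1000.
Combining the parts gives [U; 1000].

[U; 1000]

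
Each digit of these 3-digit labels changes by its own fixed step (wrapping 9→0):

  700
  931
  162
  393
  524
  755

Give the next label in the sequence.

986

First digit: 7, 9, 1, 3, 5, 7 → 9 (+2 each step, mod 10).
Second digit: +3 each step, mod 10, so 0, 3, 6, 9, 2, 5 → 8.
Third digit: 0, 1, 2, 3, 4, 5 → 6 (+1 each step, mod 10).
Combining the parts gives 986.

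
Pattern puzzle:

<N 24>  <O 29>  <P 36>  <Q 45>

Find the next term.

<R 56>

For the letter, letters move forward 1 place in the alphabet: N, O, P, Q → R.
Second slot: differences are 5, 7, 9, … (increasing by 2 each time); 24, 29, 36, 45 → 56.
Putting it together: <R 56>.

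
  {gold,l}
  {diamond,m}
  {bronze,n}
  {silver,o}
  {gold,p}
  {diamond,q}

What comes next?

Rank — repeats gold → diamond → bronze → silver: gold, diamond, bronze, silver, gold, diamond → bronze.
For the letter, letters move forward 1 place in the alphabet: l, m, n, o, p, q → r.
Combining the parts gives {bronze,r}.

{bronze,r}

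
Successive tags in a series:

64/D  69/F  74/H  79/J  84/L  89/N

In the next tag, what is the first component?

First component: 64, 69, 74, 79, 84, 89 → 94 (+5 each step).
Letter: D, F, H, J, L, N → P (letters move forward 2 places in the alphabet).

94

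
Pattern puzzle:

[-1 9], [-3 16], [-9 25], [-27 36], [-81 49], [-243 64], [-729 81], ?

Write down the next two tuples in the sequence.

First component: ×3 each step, so -1, -3, -9, -27, -81, -243, -729 → -2187 → -6561.
Second component — perfect squares: 3², 4², 5², …: 9, 16, 25, 36, 49, 64, 81 → 100 → 121.
So the next two tuples are [-2187 100] and [-6561 121].

[-2187 100], [-6561 121]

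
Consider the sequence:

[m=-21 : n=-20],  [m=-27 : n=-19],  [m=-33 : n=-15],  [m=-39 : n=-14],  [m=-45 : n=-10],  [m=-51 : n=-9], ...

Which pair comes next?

[m=-57 : n=-5]

M: −6 each step; -21, -27, -33, -39, -45, -51 → -57.
N: -20, -19, -15, -14, -10, -9 → -5 (alternating steps +1, +4, +1, +4, …).
Putting it together: [m=-57 : n=-5].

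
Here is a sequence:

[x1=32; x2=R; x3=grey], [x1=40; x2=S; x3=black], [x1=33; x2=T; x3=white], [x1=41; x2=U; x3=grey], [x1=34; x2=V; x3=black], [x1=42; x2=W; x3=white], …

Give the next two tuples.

X1: alternating steps +8, −7, +8, −7, …; 32, 40, 33, 41, 34, 42 → 35 → 43.
X2: letters move forward 1 place in the alphabet; R, S, T, U, V, W → X → Y.
X3 — repeats grey → black → white: grey, black, white, grey, black, white → grey → black.
Putting the parts together: [x1=35; x2=X; x3=grey] and then [x1=43; x2=Y; x3=black].

[x1=35; x2=X; x3=grey], [x1=43; x2=Y; x3=black]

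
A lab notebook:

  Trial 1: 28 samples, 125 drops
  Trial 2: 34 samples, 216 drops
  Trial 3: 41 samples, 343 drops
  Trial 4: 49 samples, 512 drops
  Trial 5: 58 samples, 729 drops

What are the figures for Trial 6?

68 samples, 1000 drops

For the samples, differences are 6, 7, 8, … (increasing by 1 each time): 28, 34, 41, 49, 58 → 68.
Drops: perfect cubes: 5³, 6³, 7³, …; 125, 216, 343, 512, 729 → 1000.
Combining the parts gives 68 samples, 1000 drops.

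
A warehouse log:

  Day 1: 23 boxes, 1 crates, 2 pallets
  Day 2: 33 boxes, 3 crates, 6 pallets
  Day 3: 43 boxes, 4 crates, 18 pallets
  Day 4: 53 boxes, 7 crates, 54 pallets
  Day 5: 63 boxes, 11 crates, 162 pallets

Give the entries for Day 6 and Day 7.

Boxes: +10 each step; 23, 33, 43, 53, 63 → 73 → 83.
Crates: each term is the sum of the two before it, so 1, 3, 4, 7, 11 → 18 → 29.
Pallets — ×3 each step: 2, 6, 18, 54, 162 → 486 → 1458.
So the next two records are 73 boxes, 18 crates, 486 pallets and 83 boxes, 29 crates, 1458 pallets.

73 boxes, 18 crates, 486 pallets; 83 boxes, 29 crates, 1458 pallets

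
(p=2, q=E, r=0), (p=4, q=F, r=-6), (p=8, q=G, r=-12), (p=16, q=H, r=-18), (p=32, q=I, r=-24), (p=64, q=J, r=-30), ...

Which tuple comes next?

(p=128, q=K, r=-36)

P goes 2, 4, 8, 16, 32, 64 → 128 (×2 each step).
For the q, letters move forward 1 place in the alphabet: E, F, G, H, I, J → K.
R — −6 each step: 0, -6, -12, -18, -24, -30 → -36.
So the next tuple is (p=128, q=K, r=-36).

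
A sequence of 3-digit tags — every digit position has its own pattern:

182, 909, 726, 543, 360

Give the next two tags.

First digit: 1, 9, 7, 5, 3 → 1 → 9 (−2 each step, mod 10).
Second digit — +2 each step, mod 10: 8, 0, 2, 4, 6 → 8 → 0.
Third digit: −3 each step, mod 10; 2, 9, 6, 3, 0 → 7 → 4.
Putting the parts together: 187 and then 904.

187 then 904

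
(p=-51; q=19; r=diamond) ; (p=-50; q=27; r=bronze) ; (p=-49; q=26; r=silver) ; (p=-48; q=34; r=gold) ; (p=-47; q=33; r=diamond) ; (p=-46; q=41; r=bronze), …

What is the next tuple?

P: +1 each step, so -51, -50, -49, -48, -47, -46 → -45.
Q — alternating steps +8, −1, +8, −1, …: 19, 27, 26, 34, 33, 41 → 40.
R goes diamond, bronze, silver, gold, diamond, bronze → silver (repeats diamond → bronze → silver → gold).
Putting it together: (p=-45; q=40; r=silver).

(p=-45; q=40; r=silver)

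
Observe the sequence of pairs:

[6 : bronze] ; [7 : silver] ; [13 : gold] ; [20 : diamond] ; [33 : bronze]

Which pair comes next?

First value goes 6, 7, 13, 20, 33 → 53 (each term is the sum of the two before it).
Rank: bronze, silver, gold, diamond, bronze → silver (repeats bronze → silver → gold → diamond).
Combining the parts gives [53 : silver].

[53 : silver]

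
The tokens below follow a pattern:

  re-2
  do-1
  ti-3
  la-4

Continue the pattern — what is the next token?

sol-7

Note: runs backward through the solfège scale do→ti, so re, do, ti, la → sol.
For the second component, each term is the sum of the two before it: 2, 1, 3, 4 → 7.
So the next token is sol-7.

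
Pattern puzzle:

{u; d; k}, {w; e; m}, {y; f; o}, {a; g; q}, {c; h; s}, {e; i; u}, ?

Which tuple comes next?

First letter: letters move forward 2 places in the alphabet, wrapping Z→A, so u, w, y, a, c, e → g.
Second letter: letters move forward 1 place in the alphabet; d, e, f, g, h, i → j.
Third letter: letters move forward 2 places in the alphabet, so k, m, o, q, s, u → w.
So the next tuple is {g; j; w}.

{g; j; w}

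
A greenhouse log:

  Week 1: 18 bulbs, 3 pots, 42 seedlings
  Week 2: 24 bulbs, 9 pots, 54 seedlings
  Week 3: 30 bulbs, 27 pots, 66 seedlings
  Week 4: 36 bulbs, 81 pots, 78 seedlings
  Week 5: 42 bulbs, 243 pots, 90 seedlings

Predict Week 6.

48 bulbs, 729 pots, 102 seedlings

For the bulbs, +6 each step: 18, 24, 30, 36, 42 → 48.
Pots — ×3 each step: 3, 9, 27, 81, 243 → 729.
Seedlings: 42, 54, 66, 78, 90 → 102 (+12 each step).
Combining the parts gives 48 bulbs, 729 pots, 102 seedlings.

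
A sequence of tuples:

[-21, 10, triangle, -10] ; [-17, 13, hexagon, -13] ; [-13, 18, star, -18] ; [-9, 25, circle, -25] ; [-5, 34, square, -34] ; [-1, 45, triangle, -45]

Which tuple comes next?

First coordinate: +4 each step; -21, -17, -13, -9, -5, -1 → 3.
For the second coordinate, differences are 3, 5, 7, … (increasing by 2 each time): 10, 13, 18, 25, 34, 45 → 58.
Shape: repeats triangle → hexagon → star → circle → square; triangle, hexagon, star, circle, square, triangle → hexagon.
For the fourth coordinate, always the negative of the second coordinate: -10, -13, -18, -25, -34, -45 → -58.
Combining the parts gives [3, 58, hexagon, -58].

[3, 58, hexagon, -58]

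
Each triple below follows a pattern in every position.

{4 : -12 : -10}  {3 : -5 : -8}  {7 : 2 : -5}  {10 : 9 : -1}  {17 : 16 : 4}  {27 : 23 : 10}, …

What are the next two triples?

{44 : 30 : 17}, {71 : 37 : 25}

First slot: each term is the sum of the two before it, so 4, 3, 7, 10, 17, 27 → 44 → 71.
For the second slot, +7 each step: -12, -5, 2, 9, 16, 23 → 30 → 37.
Third slot — differences are 2, 3, 4, … (increasing by 1 each time): -10, -8, -5, -1, 4, 10 → 17 → 25.
Putting the parts together: {44 : 30 : 17} and then {71 : 37 : 25}.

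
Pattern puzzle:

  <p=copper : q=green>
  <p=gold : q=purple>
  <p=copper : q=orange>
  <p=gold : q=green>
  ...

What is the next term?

<p=copper : q=purple>

For the p, alternates copper ↔ gold: copper, gold, copper, gold → copper.
For the q, repeats green → purple → orange: green, purple, orange, green → purple.
So the next term is <p=copper : q=purple>.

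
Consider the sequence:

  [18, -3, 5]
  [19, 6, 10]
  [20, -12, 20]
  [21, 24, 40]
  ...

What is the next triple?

For the first entry, +1 each step: 18, 19, 20, 21 → 22.
Second entry goes -3, 6, -12, 24 → -48 (×(-2) each step).
Third entry: ×2 each step; 5, 10, 20, 40 → 80.
Putting it together: [22, -48, 80].

[22, -48, 80]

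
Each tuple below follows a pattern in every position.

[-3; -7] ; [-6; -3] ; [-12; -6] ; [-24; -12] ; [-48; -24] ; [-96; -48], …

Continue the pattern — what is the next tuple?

[-192; -96]

First slot goes -3, -6, -12, -24, -48, -96 → -192 (×2 each step).
Second slot: always the previous value of the first slot; -7, -3, -6, -12, -24, -48 → -96.
So the next tuple is [-192; -96].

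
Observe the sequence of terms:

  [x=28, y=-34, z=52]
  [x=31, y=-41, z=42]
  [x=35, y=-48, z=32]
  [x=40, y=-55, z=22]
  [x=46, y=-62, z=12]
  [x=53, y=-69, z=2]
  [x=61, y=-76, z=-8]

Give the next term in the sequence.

[x=70, y=-83, z=-18]

X: differences are 3, 4, 5, … (increasing by 1 each time); 28, 31, 35, 40, 46, 53, 61 → 70.
Y — −7 each step: -34, -41, -48, -55, -62, -69, -76 → -83.
Z: −10 each step; 52, 42, 32, 22, 12, 2, -8 → -18.
Combining the parts gives [x=70, y=-83, z=-18].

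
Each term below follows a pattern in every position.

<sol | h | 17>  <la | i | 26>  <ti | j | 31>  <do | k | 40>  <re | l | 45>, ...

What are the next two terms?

<mi | m | 54>, <fa | n | 59>

Note: runs through the solfège scale do→ti, so sol, la, ti, do, re → mi → fa.
Letter: h, i, j, k, l → m → n (letters move forward 1 place in the alphabet).
Third value goes 17, 26, 31, 40, 45 → 54 → 59 (alternating steps +9, +5, +9, +5, …).
So the next two terms are <mi | m | 54> and <fa | n | 59>.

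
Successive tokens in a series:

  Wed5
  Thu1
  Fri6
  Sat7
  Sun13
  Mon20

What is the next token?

Tue33

For the day, runs through the weekdays Mon→Sun: Wed, Thu, Fri, Sat, Sun, Mon → Tue.
Second component goes 5, 1, 6, 7, 13, 20 → 33 (each term is the sum of the two before it).
So the next token is Tue33.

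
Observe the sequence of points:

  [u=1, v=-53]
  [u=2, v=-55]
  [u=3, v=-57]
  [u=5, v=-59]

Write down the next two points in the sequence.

U: each term is the sum of the two before it, so 1, 2, 3, 5 → 8 → 13.
V: −2 each step, so -53, -55, -57, -59 → -61 → -63.
So the next two points are [u=8, v=-61] and [u=13, v=-63].

[u=8, v=-61], [u=13, v=-63]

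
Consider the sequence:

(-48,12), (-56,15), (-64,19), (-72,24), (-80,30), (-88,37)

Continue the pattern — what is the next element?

First value: -48, -56, -64, -72, -80, -88 → -96 (−8 each step).
Second value goes 12, 15, 19, 24, 30, 37 → 45 (differences are 3, 4, 5, … (increasing by 1 each time)).
Putting it together: (-96,45).

(-96,45)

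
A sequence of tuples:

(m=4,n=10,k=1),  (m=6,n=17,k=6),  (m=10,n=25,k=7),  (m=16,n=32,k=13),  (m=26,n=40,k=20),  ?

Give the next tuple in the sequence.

M goes 4, 6, 10, 16, 26 → 42 (each term is the sum of the two before it).
N: alternating steps +7, +8, +7, +8, …, so 10, 17, 25, 32, 40 → 47.
K: each term is the sum of the two before it; 1, 6, 7, 13, 20 → 33.
Putting it together: (m=42,n=47,k=33).

(m=42,n=47,k=33)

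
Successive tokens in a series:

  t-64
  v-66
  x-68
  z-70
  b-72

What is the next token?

For the letter, letters move forward 2 places in the alphabet, wrapping Z→A: t, v, x, z, b → d.
Second component goes 64, 66, 68, 70, 72 → 74 (+2 each step).
So the next token is d-74.

d-74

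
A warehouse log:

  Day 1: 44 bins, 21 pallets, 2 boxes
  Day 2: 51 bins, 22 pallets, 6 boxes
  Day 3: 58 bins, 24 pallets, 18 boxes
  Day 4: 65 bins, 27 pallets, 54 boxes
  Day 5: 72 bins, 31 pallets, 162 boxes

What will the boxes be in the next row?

486

Bins goes 44, 51, 58, 65, 72 → 79 (+7 each step).
Pallets: 21, 22, 24, 27, 31 → 36 (differences are 1, 2, 3, … (increasing by 1 each time)).
Boxes: ×3 each step, so 2, 6, 18, 54, 162 → 486.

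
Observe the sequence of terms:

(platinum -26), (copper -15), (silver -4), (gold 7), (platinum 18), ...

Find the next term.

(copper 29)

Metal: repeats platinum → copper → silver → gold, so platinum, copper, silver, gold, platinum → copper.
Second part goes -26, -15, -4, 7, 18 → 29 (+11 each step).
Putting it together: (copper 29).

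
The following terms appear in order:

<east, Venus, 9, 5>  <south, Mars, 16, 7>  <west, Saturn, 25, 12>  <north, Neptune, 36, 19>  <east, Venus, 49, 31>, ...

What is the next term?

<south, Mars, 64, 50>

Direction: repeats east → south → west → north, so east, south, west, north, east → south.
Planet: repeats Venus → Mars → Saturn → Neptune, so Venus, Mars, Saturn, Neptune, Venus → Mars.
For the third component, perfect squares: 3², 4², 5², …: 9, 16, 25, 36, 49 → 64.
Fourth component: 5, 7, 12, 19, 31 → 50 (each term is the sum of the two before it).
So the next term is <south, Mars, 64, 50>.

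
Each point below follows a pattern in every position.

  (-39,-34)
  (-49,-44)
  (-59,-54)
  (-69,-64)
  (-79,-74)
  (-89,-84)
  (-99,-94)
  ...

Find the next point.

For the first component, −10 each step: -39, -49, -59, -69, -79, -89, -99 → -109.
Second component — always 5 more than the first component: -34, -44, -54, -64, -74, -84, -94 → -104.
Combining the parts gives (-109,-104).

(-109,-104)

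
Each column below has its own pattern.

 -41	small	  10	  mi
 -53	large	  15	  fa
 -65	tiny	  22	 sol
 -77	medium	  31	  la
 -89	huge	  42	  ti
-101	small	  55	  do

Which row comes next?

-113  large  70  re

For the first component, −12 each step: -41, -53, -65, -77, -89, -101 → -113.
Size: repeats small → large → tiny → medium → huge; small, large, tiny, medium, huge, small → large.
Third component — differences are 5, 7, 9, … (increasing by 2 each time): 10, 15, 22, 31, 42, 55 → 70.
Note goes mi, fa, sol, la, ti, do → re (runs through the solfège scale do→ti).
So the next row is -113  large  70  re.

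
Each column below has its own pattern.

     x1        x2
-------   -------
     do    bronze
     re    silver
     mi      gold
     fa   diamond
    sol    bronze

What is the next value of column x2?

Column x1: runs through the solfège scale do→ti; do, re, mi, fa, sol → la.
Column x2 — repeats bronze → silver → gold → diamond: bronze, silver, gold, diamond, bronze → silver.

silver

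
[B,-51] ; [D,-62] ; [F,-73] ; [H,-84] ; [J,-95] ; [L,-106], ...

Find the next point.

Letter goes B, D, F, H, J, L → N (letters move forward 2 places in the alphabet).
Second coordinate: −11 each step; -51, -62, -73, -84, -95, -106 → -117.
Putting it together: [N,-117].

[N,-117]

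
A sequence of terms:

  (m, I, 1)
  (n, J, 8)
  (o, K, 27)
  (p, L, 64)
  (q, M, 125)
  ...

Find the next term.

(r, N, 216)

First letter: letters move forward 1 place in the alphabet, so m, n, o, p, q → r.
Second letter goes I, J, K, L, M → N (letters move forward 1 place in the alphabet).
Third component goes 1, 8, 27, 64, 125 → 216 (perfect cubes: 1³, 2³, 3³, …).
So the next term is (r, N, 216).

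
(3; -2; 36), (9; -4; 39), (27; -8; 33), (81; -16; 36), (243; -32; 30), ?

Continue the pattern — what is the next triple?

(729; -64; 33)

First value: ×3 each step, so 3, 9, 27, 81, 243 → 729.
Second value: ×2 each step; -2, -4, -8, -16, -32 → -64.
Third value — alternating steps +3, −6, +3, −6, …: 36, 39, 33, 36, 30 → 33.
Combining the parts gives (729; -64; 33).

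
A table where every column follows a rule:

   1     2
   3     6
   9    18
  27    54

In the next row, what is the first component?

For the first component, ×3 each step: 1, 3, 9, 27 → 81.

81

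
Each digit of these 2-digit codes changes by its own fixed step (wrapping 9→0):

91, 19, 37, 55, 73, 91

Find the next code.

For the first digit, +2 each step, mod 10: 9, 1, 3, 5, 7, 9 → 1.
Second digit goes 1, 9, 7, 5, 3, 1 → 9 (−2 each step, mod 10).
Combining the parts gives 19.

19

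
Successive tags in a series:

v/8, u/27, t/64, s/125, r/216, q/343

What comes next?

p/512

For the letter, letters move back 1 place in the alphabet: v, u, t, s, r, q → p.
Second component: perfect cubes: 2³, 3³, 4³, …; 8, 27, 64, 125, 216, 343 → 512.
Combining the parts gives p/512.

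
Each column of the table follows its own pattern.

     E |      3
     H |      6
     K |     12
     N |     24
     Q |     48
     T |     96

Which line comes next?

W  192

Letter: letters move forward 3 places in the alphabet; E, H, K, N, Q, T → W.
Second component — ×2 each step: 3, 6, 12, 24, 48, 96 → 192.
Putting it together: W  192.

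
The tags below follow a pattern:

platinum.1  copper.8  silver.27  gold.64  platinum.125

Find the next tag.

Metal: repeats platinum → copper → silver → gold, so platinum, copper, silver, gold, platinum → copper.
Second component: perfect cubes: 1³, 2³, 3³, …; 1, 8, 27, 64, 125 → 216.
So the next tag is copper.216.

copper.216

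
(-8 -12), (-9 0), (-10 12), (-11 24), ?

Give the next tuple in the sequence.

(-12 36)

First part goes -8, -9, -10, -11 → -12 (−1 each step).
For the second part, +12 each step: -12, 0, 12, 24 → 36.
Combining the parts gives (-12 36).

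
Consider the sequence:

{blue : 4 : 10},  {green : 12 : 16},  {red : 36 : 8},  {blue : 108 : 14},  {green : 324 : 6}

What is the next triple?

{red : 972 : 12}

Colour goes blue, green, red, blue, green → red (repeats blue → green → red).
Second slot: 4, 12, 36, 108, 324 → 972 (×3 each step).
Third slot: alternating steps +6, −8, +6, −8, …, so 10, 16, 8, 14, 6 → 12.
So the next triple is {red : 972 : 12}.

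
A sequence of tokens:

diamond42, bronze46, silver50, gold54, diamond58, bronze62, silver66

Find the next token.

gold70

Rank: repeats diamond → bronze → silver → gold, so diamond, bronze, silver, gold, diamond, bronze, silver → gold.
Second component: +4 each step, so 42, 46, 50, 54, 58, 62, 66 → 70.
So the next token is gold70.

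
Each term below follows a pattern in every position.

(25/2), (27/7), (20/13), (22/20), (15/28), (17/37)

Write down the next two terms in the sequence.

First entry goes 25, 27, 20, 22, 15, 17 → 10 → 12 (alternating steps +2, −7, +2, −7, …).
Second entry: differences are 5, 6, 7, … (increasing by 1 each time), so 2, 7, 13, 20, 28, 37 → 47 → 58.
Putting the parts together: (10/47) and then (12/58).

(10/47), (12/58)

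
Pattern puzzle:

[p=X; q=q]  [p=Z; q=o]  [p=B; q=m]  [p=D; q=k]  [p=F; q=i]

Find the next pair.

For the p, letters move forward 2 places in the alphabet, wrapping Z→A: X, Z, B, D, F → H.
Q — letters move back 2 places in the alphabet: q, o, m, k, i → g.
Combining the parts gives [p=H; q=g].

[p=H; q=g]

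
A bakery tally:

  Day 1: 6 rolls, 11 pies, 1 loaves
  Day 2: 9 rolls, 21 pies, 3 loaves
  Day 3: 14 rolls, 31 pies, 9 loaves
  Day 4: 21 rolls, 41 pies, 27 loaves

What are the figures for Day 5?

Rolls — differences are 3, 5, 7, … (increasing by 2 each time): 6, 9, 14, 21 → 30.
Pies — +10 each step: 11, 21, 31, 41 → 51.
For the loaves, ×3 each step: 1, 3, 9, 27 → 81.
Combining the parts gives 30 rolls, 51 pies, 81 loaves.

30 rolls, 51 pies, 81 loaves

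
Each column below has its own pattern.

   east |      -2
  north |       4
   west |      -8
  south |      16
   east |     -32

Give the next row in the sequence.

north  64

Direction — repeats east → north → west → south: east, north, west, south, east → north.
For the second component, ×(-2) each step: -2, 4, -8, 16, -32 → 64.
Putting it together: north  64.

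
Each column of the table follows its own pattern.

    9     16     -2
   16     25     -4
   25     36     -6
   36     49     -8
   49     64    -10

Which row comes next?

For the first component, perfect squares: 3², 4², 5², …: 9, 16, 25, 36, 49 → 64.
Second component: 16, 25, 36, 49, 64 → 81 (perfect squares: 4², 5², 6², …).
Third component: −2 each step, so -2, -4, -6, -8, -10 → -12.
Combining the parts gives 64  81  -12.

64  81  -12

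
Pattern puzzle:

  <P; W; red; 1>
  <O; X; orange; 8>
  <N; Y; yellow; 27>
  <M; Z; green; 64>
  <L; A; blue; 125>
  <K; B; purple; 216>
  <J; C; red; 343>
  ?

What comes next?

<I; D; orange; 512>

First letter: letters move back 1 place in the alphabet; P, O, N, M, L, K, J → I.
Second letter goes W, X, Y, Z, A, B, C → D (letters move forward 1 place in the alphabet, wrapping Z→A).
Colour — repeats red → orange → yellow → green → blue → purple: red, orange, yellow, green, blue, purple, red → orange.
Fourth slot goes 1, 8, 27, 64, 125, 216, 343 → 512 (perfect cubes: 1³, 2³, 3³, …).
Putting it together: <I; D; orange; 512>.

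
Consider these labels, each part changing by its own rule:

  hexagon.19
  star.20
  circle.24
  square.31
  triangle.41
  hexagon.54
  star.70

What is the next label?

Shape — repeats hexagon → star → circle → square → triangle: hexagon, star, circle, square, triangle, hexagon, star → circle.
Second component — differences are 1, 4, 7, … (increasing by 3 each time): 19, 20, 24, 31, 41, 54, 70 → 89.
Combining the parts gives circle.89.

circle.89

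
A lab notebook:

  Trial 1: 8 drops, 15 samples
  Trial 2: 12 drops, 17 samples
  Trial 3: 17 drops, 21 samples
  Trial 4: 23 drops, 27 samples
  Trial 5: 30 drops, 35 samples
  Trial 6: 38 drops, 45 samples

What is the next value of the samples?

57

Drops: 8, 12, 17, 23, 30, 38 → 47 (differences are 4, 5, 6, … (increasing by 1 each time)).
Samples: differences are 2, 4, 6, … (increasing by 2 each time); 15, 17, 21, 27, 35, 45 → 57.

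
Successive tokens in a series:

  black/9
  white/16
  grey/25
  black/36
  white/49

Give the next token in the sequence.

Shade — repeats black → white → grey: black, white, grey, black, white → grey.
Second component: 9, 16, 25, 36, 49 → 64 (perfect squares: 3², 4², 5², …).
Combining the parts gives grey/64.

grey/64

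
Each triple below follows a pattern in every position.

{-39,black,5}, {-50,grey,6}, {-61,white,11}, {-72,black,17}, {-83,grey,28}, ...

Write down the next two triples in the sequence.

First coordinate goes -39, -50, -61, -72, -83 → -94 → -105 (−11 each step).
Shade goes black, grey, white, black, grey → white → black (repeats black → grey → white).
Third coordinate: each term is the sum of the two before it; 5, 6, 11, 17, 28 → 45 → 73.
So the next two triples are {-94,white,45} and {-105,black,73}.

{-94,white,45}, {-105,black,73}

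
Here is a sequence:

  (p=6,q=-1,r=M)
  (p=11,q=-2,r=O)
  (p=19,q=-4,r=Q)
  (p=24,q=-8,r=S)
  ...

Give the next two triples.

P: alternating steps +5, +8, +5, +8, …; 6, 11, 19, 24 → 32 → 37.
For the q, ×2 each step: -1, -2, -4, -8 → -16 → -32.
For the r, letters move forward 2 places in the alphabet: M, O, Q, S → U → W.
So the next two triples are (p=32,q=-16,r=U) and (p=37,q=-32,r=W).

(p=32,q=-16,r=U), (p=37,q=-32,r=W)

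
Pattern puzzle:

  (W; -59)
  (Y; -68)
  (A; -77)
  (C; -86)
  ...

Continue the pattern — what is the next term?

(E; -95)

Letter: letters move forward 2 places in the alphabet, wrapping Z→A; W, Y, A, C → E.
Second entry: -59, -68, -77, -86 → -95 (−9 each step).
Combining the parts gives (E; -95).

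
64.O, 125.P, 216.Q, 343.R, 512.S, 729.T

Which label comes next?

1000.U

First component: 64, 125, 216, 343, 512, 729 → 1000 (perfect cubes: 4³, 5³, 6³, …).
Letter: letters move forward 1 place in the alphabet; O, P, Q, R, S, T → U.
So the next label is 1000.U.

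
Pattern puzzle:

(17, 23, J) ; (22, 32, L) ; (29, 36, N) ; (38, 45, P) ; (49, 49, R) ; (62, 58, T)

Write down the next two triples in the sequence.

First part — differences are 5, 7, 9, … (increasing by 2 each time): 17, 22, 29, 38, 49, 62 → 77 → 94.
Second part: 23, 32, 36, 45, 49, 58 → 62 → 71 (alternating steps +9, +4, +9, +4, …).
Letter goes J, L, N, P, R, T → V → X (letters move forward 2 places in the alphabet).
Putting the parts together: (77, 62, V) and then (94, 71, X).

(77, 62, V), (94, 71, X)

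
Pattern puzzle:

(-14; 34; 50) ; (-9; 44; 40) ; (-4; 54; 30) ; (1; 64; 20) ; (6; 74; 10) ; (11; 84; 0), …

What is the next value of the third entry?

Third entry: −10 each step; 50, 40, 30, 20, 10, 0 → -10.

-10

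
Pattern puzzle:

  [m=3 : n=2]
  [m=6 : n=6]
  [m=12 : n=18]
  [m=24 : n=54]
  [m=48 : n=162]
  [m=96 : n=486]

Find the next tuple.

M goes 3, 6, 12, 24, 48, 96 → 192 (×2 each step).
N goes 2, 6, 18, 54, 162, 486 → 1458 (×3 each step).
Putting it together: [m=192 : n=1458].

[m=192 : n=1458]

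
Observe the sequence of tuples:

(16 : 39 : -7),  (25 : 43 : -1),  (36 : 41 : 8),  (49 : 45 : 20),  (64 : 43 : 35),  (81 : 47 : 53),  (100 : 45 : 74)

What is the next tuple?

First part goes 16, 25, 36, 49, 64, 81, 100 → 121 (perfect squares: 4², 5², 6², …).
For the second part, alternating steps +4, −2, +4, −2, …: 39, 43, 41, 45, 43, 47, 45 → 49.
For the third part, differences are 6, 9, 12, … (increasing by 3 each time): -7, -1, 8, 20, 35, 53, 74 → 98.
Combining the parts gives (121 : 49 : 98).

(121 : 49 : 98)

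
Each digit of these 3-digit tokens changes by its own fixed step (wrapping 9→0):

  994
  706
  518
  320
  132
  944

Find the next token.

First digit goes 9, 7, 5, 3, 1, 9 → 7 (−2 each step, mod 10).
For the second digit, +1 each step, mod 10: 9, 0, 1, 2, 3, 4 → 5.
Third digit — +2 each step, mod 10: 4, 6, 8, 0, 2, 4 → 6.
Putting it together: 756.

756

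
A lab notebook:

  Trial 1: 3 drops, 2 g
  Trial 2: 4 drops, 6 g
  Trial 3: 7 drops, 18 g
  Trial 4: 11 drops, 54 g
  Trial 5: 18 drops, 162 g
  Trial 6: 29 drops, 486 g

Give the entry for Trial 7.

For the drops, each term is the sum of the two before it: 3, 4, 7, 11, 18, 29 → 47.
G: ×3 each step; 2, 6, 18, 54, 162, 486 → 1458.
So the next row is 47 drops, 1458 g.

47 drops, 1458 g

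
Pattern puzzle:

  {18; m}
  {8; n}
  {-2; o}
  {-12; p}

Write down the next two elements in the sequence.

{-22; q}, {-32; r}

First slot: 18, 8, -2, -12 → -22 → -32 (−10 each step).
Letter — letters move forward 1 place in the alphabet: m, n, o, p → q → r.
Putting the parts together: {-22; q} and then {-32; r}.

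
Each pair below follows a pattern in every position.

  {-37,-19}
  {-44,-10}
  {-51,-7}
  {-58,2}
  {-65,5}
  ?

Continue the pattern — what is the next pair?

{-72,14}

First entry: -37, -44, -51, -58, -65 → -72 (−7 each step).
For the second entry, alternating steps +9, +3, +9, +3, …: -19, -10, -7, 2, 5 → 14.
So the next pair is {-72,14}.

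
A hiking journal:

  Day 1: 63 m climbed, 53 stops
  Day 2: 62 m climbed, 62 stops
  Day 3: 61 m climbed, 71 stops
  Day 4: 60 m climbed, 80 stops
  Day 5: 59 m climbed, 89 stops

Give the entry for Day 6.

M climbed: −1 each step, so 63, 62, 61, 60, 59 → 58.
Stops — +9 each step: 53, 62, 71, 80, 89 → 98.
Combining the parts gives 58 m climbed, 98 stops.

58 m climbed, 98 stops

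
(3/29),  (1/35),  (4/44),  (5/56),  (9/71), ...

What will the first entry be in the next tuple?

For the first entry, each term is the sum of the two before it: 3, 1, 4, 5, 9 → 14.
Second entry — differences are 6, 9, 12, … (increasing by 3 each time): 29, 35, 44, 56, 71 → 89.

14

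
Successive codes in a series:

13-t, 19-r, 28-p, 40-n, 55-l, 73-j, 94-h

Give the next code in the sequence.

118-f

First component goes 13, 19, 28, 40, 55, 73, 94 → 118 (differences are 6, 9, 12, … (increasing by 3 each time)).
Letter: t, r, p, n, l, j, h → f (letters move back 2 places in the alphabet).
Putting it together: 118-f.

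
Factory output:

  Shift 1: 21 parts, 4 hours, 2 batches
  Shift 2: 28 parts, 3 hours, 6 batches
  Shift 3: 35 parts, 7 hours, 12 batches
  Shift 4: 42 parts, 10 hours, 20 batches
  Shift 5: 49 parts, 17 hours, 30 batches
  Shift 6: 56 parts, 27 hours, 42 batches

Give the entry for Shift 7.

Parts: +7 each step, so 21, 28, 35, 42, 49, 56 → 63.
For the hours, each term is the sum of the two before it: 4, 3, 7, 10, 17, 27 → 44.
Batches: differences are 4, 6, 8, … (increasing by 2 each time), so 2, 6, 12, 20, 30, 42 → 56.
Putting it together: 63 parts, 44 hours, 56 batches.

63 parts, 44 hours, 56 batches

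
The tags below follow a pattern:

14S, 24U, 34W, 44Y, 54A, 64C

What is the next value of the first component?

For the first component, +10 each step: 14, 24, 34, 44, 54, 64 → 74.

74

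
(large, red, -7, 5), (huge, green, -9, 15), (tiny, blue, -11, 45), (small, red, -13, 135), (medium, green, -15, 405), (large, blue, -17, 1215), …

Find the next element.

Size: repeats large → huge → tiny → small → medium; large, huge, tiny, small, medium, large → huge.
Colour — repeats red → green → blue: red, green, blue, red, green, blue → red.
For the third slot, −2 each step: -7, -9, -11, -13, -15, -17 → -19.
Fourth slot — ×3 each step: 5, 15, 45, 135, 405, 1215 → 3645.
Putting it together: (huge, red, -19, 3645).

(huge, red, -19, 3645)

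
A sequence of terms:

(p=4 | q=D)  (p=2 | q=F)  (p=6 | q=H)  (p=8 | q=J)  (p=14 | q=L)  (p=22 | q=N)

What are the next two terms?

(p=36 | q=P), (p=58 | q=R)

P — each term is the sum of the two before it: 4, 2, 6, 8, 14, 22 → 36 → 58.
Q goes D, F, H, J, L, N → P → R (letters move forward 2 places in the alphabet).
Putting the parts together: (p=36 | q=P) and then (p=58 | q=R).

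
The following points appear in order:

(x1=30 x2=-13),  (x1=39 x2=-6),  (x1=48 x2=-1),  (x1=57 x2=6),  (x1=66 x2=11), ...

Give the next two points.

X1: 30, 39, 48, 57, 66 → 75 → 84 (+9 each step).
X2: -13, -6, -1, 6, 11 → 18 → 23 (alternating steps +7, +5, +7, +5, …).
Putting the parts together: (x1=75 x2=18) and then (x1=84 x2=23).

(x1=75 x2=18), (x1=84 x2=23)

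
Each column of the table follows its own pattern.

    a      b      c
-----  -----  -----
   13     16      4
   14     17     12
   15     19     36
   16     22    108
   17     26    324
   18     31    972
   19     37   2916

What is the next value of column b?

Column b goes 16, 17, 19, 22, 26, 31, 37 → 44 (differences are 1, 2, 3, … (increasing by 1 each time)).

44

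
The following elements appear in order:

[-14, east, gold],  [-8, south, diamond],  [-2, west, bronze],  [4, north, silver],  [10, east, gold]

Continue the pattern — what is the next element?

[16, south, diamond]

First part goes -14, -8, -2, 4, 10 → 16 (+6 each step).
For the direction, repeats east → south → west → north: east, south, west, north, east → south.
For the rank, repeats gold → diamond → bronze → silver: gold, diamond, bronze, silver, gold → diamond.
Putting it together: [16, south, diamond].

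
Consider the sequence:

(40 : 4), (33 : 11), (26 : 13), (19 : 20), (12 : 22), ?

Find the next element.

(5 : 29)

First slot — −7 each step: 40, 33, 26, 19, 12 → 5.
Second slot: alternating steps +7, +2, +7, +2, …; 4, 11, 13, 20, 22 → 29.
Combining the parts gives (5 : 29).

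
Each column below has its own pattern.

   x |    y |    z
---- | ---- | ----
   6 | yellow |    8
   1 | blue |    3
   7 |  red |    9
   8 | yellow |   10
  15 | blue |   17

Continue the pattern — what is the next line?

23  red  25

For the column x, each term is the sum of the two before it: 6, 1, 7, 8, 15 → 23.
Column y — repeats yellow → blue → red: yellow, blue, red, yellow, blue → red.
Column z goes 8, 3, 9, 10, 17 → 25 (always 2 more than the column x).
So the next line is 23  red  25.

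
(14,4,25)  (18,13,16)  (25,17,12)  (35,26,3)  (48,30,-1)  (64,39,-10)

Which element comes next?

(83,43,-14)

First component — differences are 4, 7, 10, … (increasing by 3 each time): 14, 18, 25, 35, 48, 64 → 83.
For the second component, alternating steps +9, +4, +9, +4, …: 4, 13, 17, 26, 30, 39 → 43.
Third component: together with the second component always sums to 29, so 25, 16, 12, 3, -1, -10 → -14.
So the next element is (83,43,-14).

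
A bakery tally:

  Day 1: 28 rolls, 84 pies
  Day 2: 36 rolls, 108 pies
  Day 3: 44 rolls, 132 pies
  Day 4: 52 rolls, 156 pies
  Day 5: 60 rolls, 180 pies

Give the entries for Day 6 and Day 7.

68 rolls, 204 pies; 76 rolls, 228 pies

Rolls: 28, 36, 44, 52, 60 → 68 → 76 (+8 each step).
For the pies, always 3 × the rolls: 84, 108, 132, 156, 180 → 204 → 228.
Putting the parts together: 68 rolls, 204 pies and then 76 rolls, 228 pies.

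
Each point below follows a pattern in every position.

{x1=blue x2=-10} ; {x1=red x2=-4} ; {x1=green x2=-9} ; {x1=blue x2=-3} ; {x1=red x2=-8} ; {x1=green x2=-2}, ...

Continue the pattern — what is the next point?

{x1=blue x2=-7}

For the x1, repeats blue → red → green: blue, red, green, blue, red, green → blue.
X2: -10, -4, -9, -3, -8, -2 → -7 (alternating steps +6, −5, +6, −5, …).
So the next point is {x1=blue x2=-7}.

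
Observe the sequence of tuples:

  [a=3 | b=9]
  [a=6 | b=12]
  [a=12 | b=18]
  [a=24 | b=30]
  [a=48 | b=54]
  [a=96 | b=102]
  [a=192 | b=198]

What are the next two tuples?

[a=384 | b=390], [a=768 | b=774]

A goes 3, 6, 12, 24, 48, 96, 192 → 384 → 768 (×2 each step).
B goes 9, 12, 18, 30, 54, 102, 198 → 390 → 774 (always 6 more than the a).
Putting the parts together: [a=384 | b=390] and then [a=768 | b=774].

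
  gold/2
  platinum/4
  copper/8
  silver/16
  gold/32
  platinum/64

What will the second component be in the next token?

128

Second component — ×2 each step: 2, 4, 8, 16, 32, 64 → 128.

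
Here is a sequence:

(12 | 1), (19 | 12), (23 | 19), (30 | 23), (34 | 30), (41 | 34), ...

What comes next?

First value: 12, 19, 23, 30, 34, 41 → 45 (alternating steps +7, +4, +7, +4, …).
Second value goes 1, 12, 19, 23, 30, 34 → 41 (always the previous value of the first value).
Combining the parts gives (45 | 41).

(45 | 41)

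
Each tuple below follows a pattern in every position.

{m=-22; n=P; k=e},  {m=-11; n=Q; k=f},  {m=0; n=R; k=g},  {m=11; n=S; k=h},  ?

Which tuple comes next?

{m=22; n=T; k=i}

M: +11 each step; -22, -11, 0, 11 → 22.
For the n, letters move forward 1 place in the alphabet: P, Q, R, S → T.
K — letters move forward 1 place in the alphabet: e, f, g, h → i.
Combining the parts gives {m=22; n=T; k=i}.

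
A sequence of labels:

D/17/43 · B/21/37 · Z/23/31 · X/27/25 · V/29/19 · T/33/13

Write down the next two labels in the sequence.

For the letter, letters move back 2 places in the alphabet, wrapping A→Z: D, B, Z, X, V, T → R → P.
Second component goes 17, 21, 23, 27, 29, 33 → 35 → 39 (alternating steps +4, +2, +4, +2, …).
For the third component, −6 each step: 43, 37, 31, 25, 19, 13 → 7 → 1.
So the next two labels are R/35/7 and P/39/1.

R/35/7, P/39/1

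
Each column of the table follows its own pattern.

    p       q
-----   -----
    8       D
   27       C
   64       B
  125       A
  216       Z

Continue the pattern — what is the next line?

343  Y

For the column p, perfect cubes: 2³, 3³, 4³, …: 8, 27, 64, 125, 216 → 343.
Column q: letters move back 1 place in the alphabet, wrapping A→Z; D, C, B, A, Z → Y.
Putting it together: 343  Y.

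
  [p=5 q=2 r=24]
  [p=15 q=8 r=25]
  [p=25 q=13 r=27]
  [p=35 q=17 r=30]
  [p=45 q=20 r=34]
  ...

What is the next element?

[p=55 q=22 r=39]

P: +10 each step, so 5, 15, 25, 35, 45 → 55.
Q: differences are 6, 5, 4, … (decreasing by 1 each time), so 2, 8, 13, 17, 20 → 22.
R: differences are 1, 2, 3, … (increasing by 1 each time), so 24, 25, 27, 30, 34 → 39.
So the next element is [p=55 q=22 r=39].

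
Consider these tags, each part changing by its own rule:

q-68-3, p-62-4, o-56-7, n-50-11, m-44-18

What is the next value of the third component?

29

Third component goes 3, 4, 7, 11, 18 → 29 (each term is the sum of the two before it).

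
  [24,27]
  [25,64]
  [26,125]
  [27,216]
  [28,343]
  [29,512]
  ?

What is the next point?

[30,729]

First coordinate — +1 each step: 24, 25, 26, 27, 28, 29 → 30.
Second coordinate goes 27, 64, 125, 216, 343, 512 → 729 (perfect cubes: 3³, 4³, 5³, …).
Combining the parts gives [30,729].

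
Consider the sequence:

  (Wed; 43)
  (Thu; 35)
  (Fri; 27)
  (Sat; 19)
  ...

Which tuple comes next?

(Sun; 11)

Day — runs through the weekdays Mon→Sun: Wed, Thu, Fri, Sat → Sun.
For the second coordinate, −8 each step: 43, 35, 27, 19 → 11.
So the next tuple is (Sun; 11).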